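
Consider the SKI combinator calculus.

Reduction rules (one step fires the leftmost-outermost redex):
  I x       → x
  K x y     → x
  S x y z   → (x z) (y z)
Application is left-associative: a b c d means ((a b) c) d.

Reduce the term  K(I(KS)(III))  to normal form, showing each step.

  start: K(I(KS)(III))
  →1  K(KS(III))
  →2  KS

Answer: normal form = KS  (in 2 steps)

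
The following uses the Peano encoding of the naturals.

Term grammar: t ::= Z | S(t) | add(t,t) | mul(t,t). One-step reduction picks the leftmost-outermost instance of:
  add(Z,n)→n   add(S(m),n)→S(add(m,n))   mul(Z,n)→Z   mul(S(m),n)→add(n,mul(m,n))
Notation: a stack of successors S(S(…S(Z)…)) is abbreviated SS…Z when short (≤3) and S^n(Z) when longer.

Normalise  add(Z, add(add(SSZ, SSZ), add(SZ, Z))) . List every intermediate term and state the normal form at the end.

  start: add(Z, add(add(SSZ, SSZ), add(SZ, Z)))
  step 1: add(add(SSZ, SSZ), add(SZ, Z))
  step 2: add(S(add(SZ, SSZ)), add(SZ, Z))
  step 3: S(add(add(SZ, SSZ), add(SZ, Z)))
  step 4: S(add(S(add(Z, SSZ)), add(SZ, Z)))
  step 5: S(S(add(add(Z, SSZ), add(SZ, Z))))
  step 6: S(S(add(SSZ, add(SZ, Z))))
  step 7: S(S(S(add(SZ, add(SZ, Z)))))
  step 8: S(S(S(S(add(Z, add(SZ, Z))))))
  step 9: S(S(S(S(add(SZ, Z)))))
  step 10: S(S(S(S(S(add(Z, Z))))))
  step 11: S^5(Z)

Answer: normal form = S^5(Z)  (in 11 steps)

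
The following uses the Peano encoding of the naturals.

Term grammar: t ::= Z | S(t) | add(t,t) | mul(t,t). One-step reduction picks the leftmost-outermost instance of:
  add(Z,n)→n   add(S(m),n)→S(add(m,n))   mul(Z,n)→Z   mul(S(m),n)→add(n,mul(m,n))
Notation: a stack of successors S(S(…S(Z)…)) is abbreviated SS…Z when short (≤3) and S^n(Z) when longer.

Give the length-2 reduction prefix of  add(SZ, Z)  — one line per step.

  start: add(SZ, Z)
  →1  S(add(Z, Z))
  →2  SZ

Answer: after 2 steps: SZ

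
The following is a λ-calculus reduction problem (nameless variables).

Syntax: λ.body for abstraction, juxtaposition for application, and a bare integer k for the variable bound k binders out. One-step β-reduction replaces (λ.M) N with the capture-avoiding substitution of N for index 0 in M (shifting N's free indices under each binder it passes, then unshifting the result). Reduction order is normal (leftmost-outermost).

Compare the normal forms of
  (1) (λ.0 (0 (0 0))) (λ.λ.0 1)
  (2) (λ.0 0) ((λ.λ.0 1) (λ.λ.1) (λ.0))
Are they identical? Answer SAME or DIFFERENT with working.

Term A:
  start: (λ.0 (0 (0 0))) (λ.λ.0 1)
  step 1: (λ.λ.0 1) ((λ.λ.0 1) ((λ.λ.0 1) (λ.λ.0 1)))
  step 2: λ.0 ((λ.λ.0 1) ((λ.λ.0 1) (λ.λ.0 1)))
  step 3: λ.0 (λ.0 ((λ.λ.0 1) (λ.λ.0 1)))
  step 4: λ.0 (λ.0 (λ.0 (λ.λ.0 1)))

Term B:
  start: (λ.0 0) ((λ.λ.0 1) (λ.λ.1) (λ.0))
  step 1: (λ.λ.0 1) (λ.λ.1) (λ.0) ((λ.λ.0 1) (λ.λ.1) (λ.0))
  step 2: (λ.0 (λ.λ.1)) (λ.0) ((λ.λ.0 1) (λ.λ.1) (λ.0))
  step 3: (λ.0) (λ.λ.1) ((λ.λ.0 1) (λ.λ.1) (λ.0))
  step 4: (λ.λ.1) ((λ.λ.0 1) (λ.λ.1) (λ.0))
  step 5: λ.(λ.λ.0 1) (λ.λ.1) (λ.0)
  step 6: λ.(λ.0 (λ.λ.1)) (λ.0)
  step 7: λ.(λ.0) (λ.λ.1)
  step 8: λ.λ.λ.1

Answer: DIFFERENT — A ⇓ λ.0 (λ.0 (λ.0 (λ.λ.0 1))), B ⇓ λ.λ.λ.1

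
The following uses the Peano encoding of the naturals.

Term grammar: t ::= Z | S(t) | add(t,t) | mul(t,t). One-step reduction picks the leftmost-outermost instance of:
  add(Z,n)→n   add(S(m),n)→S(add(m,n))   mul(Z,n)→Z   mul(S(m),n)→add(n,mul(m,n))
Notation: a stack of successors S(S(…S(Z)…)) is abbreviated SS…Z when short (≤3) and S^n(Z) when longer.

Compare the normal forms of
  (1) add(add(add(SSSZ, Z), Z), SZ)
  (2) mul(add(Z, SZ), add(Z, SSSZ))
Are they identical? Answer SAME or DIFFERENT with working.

Answer: DIFFERENT — A ⇓ S^4(Z), B ⇓ SSSZ

Reduction:
Term A:
  start: add(add(add(SSSZ, Z), Z), SZ)
  →1  add(add(S(add(SSZ, Z)), Z), SZ)
  →2  add(S(add(add(SSZ, Z), Z)), SZ)
  →3  S(add(add(add(SSZ, Z), Z), SZ))
  →4  S(add(add(S(add(SZ, Z)), Z), SZ))
  →5  S(add(S(add(add(SZ, Z), Z)), SZ))
  →6  S(S(add(add(add(SZ, Z), Z), SZ)))
  →7  S(S(add(add(S(add(Z, Z)), Z), SZ)))
  →8  S(S(add(S(add(add(Z, Z), Z)), SZ)))
  →9  S(S(S(add(add(add(Z, Z), Z), SZ))))
  →10  S(S(S(add(add(Z, Z), SZ))))
  →11  S(S(S(add(Z, SZ))))
  →12  S^4(Z)

Term B:
  start: mul(add(Z, SZ), add(Z, SSSZ))
  →1  mul(SZ, add(Z, SSSZ))
  →2  add(add(Z, SSSZ), mul(Z, add(Z, SSSZ)))
  →3  add(SSSZ, mul(Z, add(Z, SSSZ)))
  →4  S(add(SSZ, mul(Z, add(Z, SSSZ))))
  →5  S(S(add(SZ, mul(Z, add(Z, SSSZ)))))
  →6  S(S(S(add(Z, mul(Z, add(Z, SSSZ))))))
  →7  S(S(S(mul(Z, add(Z, SSSZ)))))
  →8  SSSZ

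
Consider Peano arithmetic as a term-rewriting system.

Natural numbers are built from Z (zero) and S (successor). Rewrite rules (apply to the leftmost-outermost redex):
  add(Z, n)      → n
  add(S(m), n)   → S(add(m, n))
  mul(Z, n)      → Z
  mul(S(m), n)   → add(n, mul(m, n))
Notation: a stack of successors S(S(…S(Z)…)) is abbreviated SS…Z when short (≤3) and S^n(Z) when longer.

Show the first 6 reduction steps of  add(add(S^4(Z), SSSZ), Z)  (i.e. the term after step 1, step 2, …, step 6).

  start: add(add(S^4(Z), SSSZ), Z)
  →1  add(S(add(SSSZ, SSSZ)), Z)
  →2  S(add(add(SSSZ, SSSZ), Z))
  →3  S(add(S(add(SSZ, SSSZ)), Z))
  →4  S(S(add(add(SSZ, SSSZ), Z)))
  →5  S(S(add(S(add(SZ, SSSZ)), Z)))
  →6  S(S(S(add(add(SZ, SSSZ), Z))))

Answer: after 6 steps: S(S(S(add(add(SZ, SSSZ), Z))))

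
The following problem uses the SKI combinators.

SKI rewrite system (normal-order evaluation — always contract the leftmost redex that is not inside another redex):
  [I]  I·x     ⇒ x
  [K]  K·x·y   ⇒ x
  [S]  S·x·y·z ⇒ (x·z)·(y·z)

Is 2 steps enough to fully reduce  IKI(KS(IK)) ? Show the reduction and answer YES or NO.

Answer: YES — reaches normal form I in 2 ≤ 2 steps

Reduction:
  start: IKI(KS(IK))
  [1] KI(KS(IK))
  [2] I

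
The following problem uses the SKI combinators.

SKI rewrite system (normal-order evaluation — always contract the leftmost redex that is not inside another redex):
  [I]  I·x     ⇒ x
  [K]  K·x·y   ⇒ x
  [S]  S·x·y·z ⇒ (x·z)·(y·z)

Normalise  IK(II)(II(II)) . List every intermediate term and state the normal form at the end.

Answer: normal form = I  (in 3 steps)

Derivation:
  start: IK(II)(II(II))
  step 1: K(II)(II(II))
  step 2: II
  step 3: I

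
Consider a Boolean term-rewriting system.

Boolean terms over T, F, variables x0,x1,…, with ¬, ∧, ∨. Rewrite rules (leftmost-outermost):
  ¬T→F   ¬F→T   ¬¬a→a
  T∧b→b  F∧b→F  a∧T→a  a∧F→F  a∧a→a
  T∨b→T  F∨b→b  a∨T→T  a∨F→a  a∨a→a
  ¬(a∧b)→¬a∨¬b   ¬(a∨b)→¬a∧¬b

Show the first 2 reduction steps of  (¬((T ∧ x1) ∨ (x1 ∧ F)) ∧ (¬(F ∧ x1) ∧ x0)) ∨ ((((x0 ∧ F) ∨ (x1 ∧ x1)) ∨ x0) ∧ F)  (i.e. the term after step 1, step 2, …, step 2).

  start: (¬((T ∧ x1) ∨ (x1 ∧ F)) ∧ (¬(F ∧ x1) ∧ x0)) ∨ ((((x0 ∧ F) ∨ (x1 ∧ x1)) ∨ x0) ∧ F)
  →1  ((¬(T ∧ x1) ∧ ¬(x1 ∧ F)) ∧ (¬(F ∧ x1) ∧ x0)) ∨ ((((x0 ∧ F) ∨ (x1 ∧ x1)) ∨ x0) ∧ F)
  →2  (((¬T ∨ ¬x1) ∧ ¬(x1 ∧ F)) ∧ (¬(F ∧ x1) ∧ x0)) ∨ ((((x0 ∧ F) ∨ (x1 ∧ x1)) ∨ x0) ∧ F)

Answer: after 2 steps: (((¬T ∨ ¬x1) ∧ ¬(x1 ∧ F)) ∧ (¬(F ∧ x1) ∧ x0)) ∨ ((((x0 ∧ F) ∨ (x1 ∧ x1)) ∨ x0) ∧ F)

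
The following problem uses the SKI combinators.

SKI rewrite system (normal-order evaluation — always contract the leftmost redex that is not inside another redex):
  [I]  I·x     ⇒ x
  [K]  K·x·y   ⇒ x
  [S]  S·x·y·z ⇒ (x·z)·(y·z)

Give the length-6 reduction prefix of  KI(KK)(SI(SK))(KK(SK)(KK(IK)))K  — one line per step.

Answer: after 6 steps: KK(IK)K

Reduction:
  start: KI(KK)(SI(SK))(KK(SK)(KK(IK)))K
  →1  I(SI(SK))(KK(SK)(KK(IK)))K
  →2  SI(SK)(KK(SK)(KK(IK)))K
  →3  I(KK(SK)(KK(IK)))(SK(KK(SK)(KK(IK))))K
  →4  KK(SK)(KK(IK))(SK(KK(SK)(KK(IK))))K
  →5  K(KK(IK))(SK(KK(SK)(KK(IK))))K
  →6  KK(IK)K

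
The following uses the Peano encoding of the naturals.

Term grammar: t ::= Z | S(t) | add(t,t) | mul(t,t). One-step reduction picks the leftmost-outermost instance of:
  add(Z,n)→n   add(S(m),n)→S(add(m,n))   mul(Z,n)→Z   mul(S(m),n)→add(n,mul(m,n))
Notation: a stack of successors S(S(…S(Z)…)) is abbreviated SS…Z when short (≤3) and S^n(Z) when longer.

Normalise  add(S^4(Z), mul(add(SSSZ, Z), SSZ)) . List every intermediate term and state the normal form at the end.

  start: add(S^4(Z), mul(add(SSSZ, Z), SSZ))
  step 1: S(add(SSSZ, mul(add(SSSZ, Z), SSZ)))
  step 2: S(S(add(SSZ, mul(add(SSSZ, Z), SSZ))))
  step 3: S(S(S(add(SZ, mul(add(SSSZ, Z), SSZ)))))
  step 4: S(S(S(S(add(Z, mul(add(SSSZ, Z), SSZ))))))
  step 5: S(S(S(S(mul(add(SSSZ, Z), SSZ)))))
  step 6: S(S(S(S(mul(S(add(SSZ, Z)), SSZ)))))
  step 7: S(S(S(S(add(SSZ, mul(add(SSZ, Z), SSZ))))))
  step 8: S(S(S(S(S(add(SZ, mul(add(SSZ, Z), SSZ)))))))
  step 9: S(S(S(S(S(S(add(Z, mul(add(SSZ, Z), SSZ))))))))
  step 10: S(S(S(S(S(S(mul(add(SSZ, Z), SSZ)))))))
  step 11: S(S(S(S(S(S(mul(S(add(SZ, Z)), SSZ)))))))
  step 12: S(S(S(S(S(S(add(SSZ, mul(add(SZ, Z), SSZ))))))))
  step 13: S(S(S(S(S(S(S(add(SZ, mul(add(SZ, Z), SSZ)))))))))
  step 14: S(S(S(S(S(S(S(S(add(Z, mul(add(SZ, Z), SSZ))))))))))
  step 15: S(S(S(S(S(S(S(S(mul(add(SZ, Z), SSZ)))))))))
  step 16: S(S(S(S(S(S(S(S(mul(S(add(Z, Z)), SSZ)))))))))
  step 17: S(S(S(S(S(S(S(S(add(SSZ, mul(add(Z, Z), SSZ))))))))))
  step 18: S(S(S(S(S(S(S(S(S(add(SZ, mul(add(Z, Z), SSZ)))))))))))
  step 19: S(S(S(S(S(S(S(S(S(S(add(Z, mul(add(Z, Z), SSZ))))))))))))
  step 20: S(S(S(S(S(S(S(S(S(S(mul(add(Z, Z), SSZ)))))))))))
  step 21: S(S(S(S(S(S(S(S(S(S(mul(Z, SSZ)))))))))))
  step 22: S^10(Z)

Answer: normal form = S^10(Z)  (in 22 steps)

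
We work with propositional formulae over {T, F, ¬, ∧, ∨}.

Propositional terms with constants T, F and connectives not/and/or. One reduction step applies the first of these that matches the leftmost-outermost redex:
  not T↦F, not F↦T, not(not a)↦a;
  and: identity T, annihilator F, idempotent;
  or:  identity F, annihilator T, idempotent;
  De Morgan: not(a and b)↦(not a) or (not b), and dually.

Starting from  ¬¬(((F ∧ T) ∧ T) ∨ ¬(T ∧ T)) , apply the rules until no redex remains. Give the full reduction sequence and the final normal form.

Answer: normal form = F  (in 7 steps)

Working:
  start: ¬¬(((F ∧ T) ∧ T) ∨ ¬(T ∧ T))
  [1] ((F ∧ T) ∧ T) ∨ ¬(T ∧ T)
  [2] (F ∧ T) ∨ ¬(T ∧ T)
  [3] F ∨ ¬(T ∧ T)
  [4] ¬(T ∧ T)
  [5] ¬T ∨ ¬T
  [6] ¬T
  [7] F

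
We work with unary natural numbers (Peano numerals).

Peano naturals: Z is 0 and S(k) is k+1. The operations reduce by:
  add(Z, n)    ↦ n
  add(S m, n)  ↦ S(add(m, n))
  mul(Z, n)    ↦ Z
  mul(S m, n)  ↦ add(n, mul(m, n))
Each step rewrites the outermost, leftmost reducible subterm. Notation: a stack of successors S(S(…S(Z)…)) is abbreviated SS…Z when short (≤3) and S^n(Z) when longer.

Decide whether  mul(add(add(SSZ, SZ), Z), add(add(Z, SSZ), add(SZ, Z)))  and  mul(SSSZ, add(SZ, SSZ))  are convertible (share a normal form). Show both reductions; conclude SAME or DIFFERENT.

Answer: SAME — A ⇓ S^9(Z), B ⇓ S^9(Z)

Reduction:
Term A:
  start: mul(add(add(SSZ, SZ), Z), add(add(Z, SSZ), add(SZ, Z)))
  step 1: mul(add(S(add(SZ, SZ)), Z), add(add(Z, SSZ), add(SZ, Z)))
  step 2: mul(S(add(add(SZ, SZ), Z)), add(add(Z, SSZ), add(SZ, Z)))
  step 3: add(add(add(Z, SSZ), add(SZ, Z)), mul(add(add(SZ, SZ), Z), add(add(Z, SSZ), add(SZ, Z))))
  step 4: add(add(SSZ, add(SZ, Z)), mul(add(add(SZ, SZ), Z), add(add(Z, SSZ), add(SZ, Z))))
  step 5: add(S(add(SZ, add(SZ, Z))), mul(add(add(SZ, SZ), Z), add(add(Z, SSZ), add(SZ, Z))))
  step 6: S(add(add(SZ, add(SZ, Z)), mul(add(add(SZ, SZ), Z), add(add(Z, SSZ), add(SZ, Z)))))
  step 7: S(add(S(add(Z, add(SZ, Z))), mul(add(add(SZ, SZ), Z), add(add(Z, SSZ), add(SZ, Z)))))
  step 8: S(S(add(add(Z, add(SZ, Z)), mul(add(add(SZ, SZ), Z), add(add(Z, SSZ), add(SZ, Z))))))
  step 9: S(S(add(add(SZ, Z), mul(add(add(SZ, SZ), Z), add(add(Z, SSZ), add(SZ, Z))))))
  step 10: S(S(add(S(add(Z, Z)), mul(add(add(SZ, SZ), Z), add(add(Z, SSZ), add(SZ, Z))))))
  step 11: S(S(S(add(add(Z, Z), mul(add(add(SZ, SZ), Z), add(add(Z, SSZ), add(SZ, Z)))))))
  step 12: S(S(S(add(Z, mul(add(add(SZ, SZ), Z), add(add(Z, SSZ), add(SZ, Z)))))))
  step 13: S(S(S(mul(add(add(SZ, SZ), Z), add(add(Z, SSZ), add(SZ, Z))))))
  step 14: S(S(S(mul(add(S(add(Z, SZ)), Z), add(add(Z, SSZ), add(SZ, Z))))))
  step 15: S(S(S(mul(S(add(add(Z, SZ), Z)), add(add(Z, SSZ), add(SZ, Z))))))
  step 16: S(S(S(add(add(add(Z, SSZ), add(SZ, Z)), mul(add(add(Z, SZ), Z), add(add(Z, SSZ), add(SZ, Z)))))))
  step 17: S(S(S(add(add(SSZ, add(SZ, Z)), mul(add(add(Z, SZ), Z), add(add(Z, SSZ), add(SZ, Z)))))))
  step 18: S(S(S(add(S(add(SZ, add(SZ, Z))), mul(add(add(Z, SZ), Z), add(add(Z, SSZ), add(SZ, Z)))))))
  step 19: S(S(S(S(add(add(SZ, add(SZ, Z)), mul(add(add(Z, SZ), Z), add(add(Z, SSZ), add(SZ, Z))))))))
  step 20: S(S(S(S(add(S(add(Z, add(SZ, Z))), mul(add(add(Z, SZ), Z), add(add(Z, SSZ), add(SZ, Z))))))))
  step 21: S(S(S(S(S(add(add(Z, add(SZ, Z)), mul(add(add(Z, SZ), Z), add(add(Z, SSZ), add(SZ, Z)))))))))
  step 22: S(S(S(S(S(add(add(SZ, Z), mul(add(add(Z, SZ), Z), add(add(Z, SSZ), add(SZ, Z)))))))))
  step 23: S(S(S(S(S(add(S(add(Z, Z)), mul(add(add(Z, SZ), Z), add(add(Z, SSZ), add(SZ, Z)))))))))
  step 24: S(S(S(S(S(S(add(add(Z, Z), mul(add(add(Z, SZ), Z), add(add(Z, SSZ), add(SZ, Z))))))))))
  step 25: S(S(S(S(S(S(add(Z, mul(add(add(Z, SZ), Z), add(add(Z, SSZ), add(SZ, Z))))))))))
  step 26: S(S(S(S(S(S(mul(add(add(Z, SZ), Z), add(add(Z, SSZ), add(SZ, Z)))))))))
  step 27: S(S(S(S(S(S(mul(add(SZ, Z), add(add(Z, SSZ), add(SZ, Z)))))))))
  step 28: S(S(S(S(S(S(mul(S(add(Z, Z)), add(add(Z, SSZ), add(SZ, Z)))))))))
  step 29: S(S(S(S(S(S(add(add(add(Z, SSZ), add(SZ, Z)), mul(add(Z, Z), add(add(Z, SSZ), add(SZ, Z))))))))))
  step 30: S(S(S(S(S(S(add(add(SSZ, add(SZ, Z)), mul(add(Z, Z), add(add(Z, SSZ), add(SZ, Z))))))))))
  step 31: S(S(S(S(S(S(add(S(add(SZ, add(SZ, Z))), mul(add(Z, Z), add(add(Z, SSZ), add(SZ, Z))))))))))
  step 32: S(S(S(S(S(S(S(add(add(SZ, add(SZ, Z)), mul(add(Z, Z), add(add(Z, SSZ), add(SZ, Z)))))))))))
  step 33: S(S(S(S(S(S(S(add(S(add(Z, add(SZ, Z))), mul(add(Z, Z), add(add(Z, SSZ), add(SZ, Z)))))))))))
  step 34: S(S(S(S(S(S(S(S(add(add(Z, add(SZ, Z)), mul(add(Z, Z), add(add(Z, SSZ), add(SZ, Z))))))))))))
  step 35: S(S(S(S(S(S(S(S(add(add(SZ, Z), mul(add(Z, Z), add(add(Z, SSZ), add(SZ, Z))))))))))))
  step 36: S(S(S(S(S(S(S(S(add(S(add(Z, Z)), mul(add(Z, Z), add(add(Z, SSZ), add(SZ, Z))))))))))))
  step 37: S(S(S(S(S(S(S(S(S(add(add(Z, Z), mul(add(Z, Z), add(add(Z, SSZ), add(SZ, Z)))))))))))))
  step 38: S(S(S(S(S(S(S(S(S(add(Z, mul(add(Z, Z), add(add(Z, SSZ), add(SZ, Z)))))))))))))
  step 39: S(S(S(S(S(S(S(S(S(mul(add(Z, Z), add(add(Z, SSZ), add(SZ, Z))))))))))))
  step 40: S(S(S(S(S(S(S(S(S(mul(Z, add(add(Z, SSZ), add(SZ, Z))))))))))))
  step 41: S^9(Z)

Term B:
  start: mul(SSSZ, add(SZ, SSZ))
  step 1: add(add(SZ, SSZ), mul(SSZ, add(SZ, SSZ)))
  step 2: add(S(add(Z, SSZ)), mul(SSZ, add(SZ, SSZ)))
  step 3: S(add(add(Z, SSZ), mul(SSZ, add(SZ, SSZ))))
  step 4: S(add(SSZ, mul(SSZ, add(SZ, SSZ))))
  step 5: S(S(add(SZ, mul(SSZ, add(SZ, SSZ)))))
  step 6: S(S(S(add(Z, mul(SSZ, add(SZ, SSZ))))))
  step 7: S(S(S(mul(SSZ, add(SZ, SSZ)))))
  step 8: S(S(S(add(add(SZ, SSZ), mul(SZ, add(SZ, SSZ))))))
  step 9: S(S(S(add(S(add(Z, SSZ)), mul(SZ, add(SZ, SSZ))))))
  step 10: S(S(S(S(add(add(Z, SSZ), mul(SZ, add(SZ, SSZ)))))))
  step 11: S(S(S(S(add(SSZ, mul(SZ, add(SZ, SSZ)))))))
  step 12: S(S(S(S(S(add(SZ, mul(SZ, add(SZ, SSZ))))))))
  step 13: S(S(S(S(S(S(add(Z, mul(SZ, add(SZ, SSZ)))))))))
  step 14: S(S(S(S(S(S(mul(SZ, add(SZ, SSZ))))))))
  step 15: S(S(S(S(S(S(add(add(SZ, SSZ), mul(Z, add(SZ, SSZ)))))))))
  step 16: S(S(S(S(S(S(add(S(add(Z, SSZ)), mul(Z, add(SZ, SSZ)))))))))
  step 17: S(S(S(S(S(S(S(add(add(Z, SSZ), mul(Z, add(SZ, SSZ))))))))))
  step 18: S(S(S(S(S(S(S(add(SSZ, mul(Z, add(SZ, SSZ))))))))))
  step 19: S(S(S(S(S(S(S(S(add(SZ, mul(Z, add(SZ, SSZ)))))))))))
  step 20: S(S(S(S(S(S(S(S(S(add(Z, mul(Z, add(SZ, SSZ))))))))))))
  step 21: S(S(S(S(S(S(S(S(S(mul(Z, add(SZ, SSZ)))))))))))
  step 22: S^9(Z)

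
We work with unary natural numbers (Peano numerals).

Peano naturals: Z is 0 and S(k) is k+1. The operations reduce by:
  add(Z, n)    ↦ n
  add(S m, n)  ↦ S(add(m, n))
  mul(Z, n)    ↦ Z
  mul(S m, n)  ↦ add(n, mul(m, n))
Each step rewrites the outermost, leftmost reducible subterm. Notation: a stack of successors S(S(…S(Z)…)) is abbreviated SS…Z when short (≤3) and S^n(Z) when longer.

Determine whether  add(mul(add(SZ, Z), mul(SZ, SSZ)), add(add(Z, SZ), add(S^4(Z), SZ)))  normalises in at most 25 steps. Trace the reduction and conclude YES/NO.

Answer: YES — reaches normal form S^8(Z) in 23 ≤ 25 steps

Derivation:
  start: add(mul(add(SZ, Z), mul(SZ, SSZ)), add(add(Z, SZ), add(S^4(Z), SZ)))
  [1] add(mul(S(add(Z, Z)), mul(SZ, SSZ)), add(add(Z, SZ), add(S^4(Z), SZ)))
  [2] add(add(mul(SZ, SSZ), mul(add(Z, Z), mul(SZ, SSZ))), add(add(Z, SZ), add(S^4(Z), SZ)))
  [3] add(add(add(SSZ, mul(Z, SSZ)), mul(add(Z, Z), mul(SZ, SSZ))), add(add(Z, SZ), add(S^4(Z), SZ)))
  [4] add(add(S(add(SZ, mul(Z, SSZ))), mul(add(Z, Z), mul(SZ, SSZ))), add(add(Z, SZ), add(S^4(Z), SZ)))
  [5] add(S(add(add(SZ, mul(Z, SSZ)), mul(add(Z, Z), mul(SZ, SSZ)))), add(add(Z, SZ), add(S^4(Z), SZ)))
  [6] S(add(add(add(SZ, mul(Z, SSZ)), mul(add(Z, Z), mul(SZ, SSZ))), add(add(Z, SZ), add(S^4(Z), SZ))))
  [7] S(add(add(S(add(Z, mul(Z, SSZ))), mul(add(Z, Z), mul(SZ, SSZ))), add(add(Z, SZ), add(S^4(Z), SZ))))
  [8] S(add(S(add(add(Z, mul(Z, SSZ)), mul(add(Z, Z), mul(SZ, SSZ)))), add(add(Z, SZ), add(S^4(Z), SZ))))
  [9] S(S(add(add(add(Z, mul(Z, SSZ)), mul(add(Z, Z), mul(SZ, SSZ))), add(add(Z, SZ), add(S^4(Z), SZ)))))
  [10] S(S(add(add(mul(Z, SSZ), mul(add(Z, Z), mul(SZ, SSZ))), add(add(Z, SZ), add(S^4(Z), SZ)))))
  [11] S(S(add(add(Z, mul(add(Z, Z), mul(SZ, SSZ))), add(add(Z, SZ), add(S^4(Z), SZ)))))
  [12] S(S(add(mul(add(Z, Z), mul(SZ, SSZ)), add(add(Z, SZ), add(S^4(Z), SZ)))))
  [13] S(S(add(mul(Z, mul(SZ, SSZ)), add(add(Z, SZ), add(S^4(Z), SZ)))))
  [14] S(S(add(Z, add(add(Z, SZ), add(S^4(Z), SZ)))))
  [15] S(S(add(add(Z, SZ), add(S^4(Z), SZ))))
  [16] S(S(add(SZ, add(S^4(Z), SZ))))
  [17] S(S(S(add(Z, add(S^4(Z), SZ)))))
  [18] S(S(S(add(S^4(Z), SZ))))
  [19] S(S(S(S(add(SSSZ, SZ)))))
  [20] S(S(S(S(S(add(SSZ, SZ))))))
  [21] S(S(S(S(S(S(add(SZ, SZ)))))))
  [22] S(S(S(S(S(S(S(add(Z, SZ))))))))
  [23] S^8(Z)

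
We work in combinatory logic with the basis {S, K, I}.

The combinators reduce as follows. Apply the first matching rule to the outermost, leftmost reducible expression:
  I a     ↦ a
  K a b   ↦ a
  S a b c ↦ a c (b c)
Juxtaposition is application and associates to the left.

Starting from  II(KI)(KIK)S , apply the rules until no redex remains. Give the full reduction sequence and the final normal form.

  start: II(KI)(KIK)S
  [1] I(KI)(KIK)S
  [2] KI(KIK)S
  [3] IS
  [4] S

Answer: normal form = S  (in 4 steps)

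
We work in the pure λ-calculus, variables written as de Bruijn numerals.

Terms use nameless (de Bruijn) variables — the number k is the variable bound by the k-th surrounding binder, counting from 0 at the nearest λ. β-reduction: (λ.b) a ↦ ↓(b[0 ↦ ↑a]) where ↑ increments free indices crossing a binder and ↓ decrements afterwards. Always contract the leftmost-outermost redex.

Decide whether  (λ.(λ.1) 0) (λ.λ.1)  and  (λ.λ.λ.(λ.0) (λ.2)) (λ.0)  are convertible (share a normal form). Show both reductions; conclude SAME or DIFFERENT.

Answer: DIFFERENT — A ⇓ λ.λ.1, B ⇓ λ.λ.λ.2

Reduction:
Term A:
  start: (λ.(λ.1) 0) (λ.λ.1)
  →1  (λ.λ.λ.1) (λ.λ.1)
  →2  λ.λ.1

Term B:
  start: (λ.λ.λ.(λ.0) (λ.2)) (λ.0)
  →1  λ.λ.(λ.0) (λ.2)
  →2  λ.λ.λ.2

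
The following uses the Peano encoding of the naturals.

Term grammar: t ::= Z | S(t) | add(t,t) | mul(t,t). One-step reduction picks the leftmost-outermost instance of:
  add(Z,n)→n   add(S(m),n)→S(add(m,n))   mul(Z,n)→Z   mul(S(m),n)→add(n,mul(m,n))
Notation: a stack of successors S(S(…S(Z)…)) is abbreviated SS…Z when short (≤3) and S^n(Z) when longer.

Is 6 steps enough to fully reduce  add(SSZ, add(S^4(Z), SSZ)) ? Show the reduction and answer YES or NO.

Answer: NO — after 6 steps the term is S(S(S(S(S(add(SZ, SSZ)))))), not yet normal

Derivation:
  start: add(SSZ, add(S^4(Z), SSZ))
  step 1: S(add(SZ, add(S^4(Z), SSZ)))
  step 2: S(S(add(Z, add(S^4(Z), SSZ))))
  step 3: S(S(add(S^4(Z), SSZ)))
  step 4: S(S(S(add(SSSZ, SSZ))))
  step 5: S(S(S(S(add(SSZ, SSZ)))))
  step 6: S(S(S(S(S(add(SZ, SSZ))))))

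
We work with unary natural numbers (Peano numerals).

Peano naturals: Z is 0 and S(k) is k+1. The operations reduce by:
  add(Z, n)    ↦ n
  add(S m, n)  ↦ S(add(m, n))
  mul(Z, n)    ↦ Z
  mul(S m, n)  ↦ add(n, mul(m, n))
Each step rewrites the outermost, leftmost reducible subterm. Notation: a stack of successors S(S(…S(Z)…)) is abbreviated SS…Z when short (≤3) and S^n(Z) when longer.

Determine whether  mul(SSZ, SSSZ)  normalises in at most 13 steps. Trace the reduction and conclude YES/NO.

  start: mul(SSZ, SSSZ)
  →1  add(SSSZ, mul(SZ, SSSZ))
  →2  S(add(SSZ, mul(SZ, SSSZ)))
  →3  S(S(add(SZ, mul(SZ, SSSZ))))
  →4  S(S(S(add(Z, mul(SZ, SSSZ)))))
  →5  S(S(S(mul(SZ, SSSZ))))
  →6  S(S(S(add(SSSZ, mul(Z, SSSZ)))))
  →7  S(S(S(S(add(SSZ, mul(Z, SSSZ))))))
  →8  S(S(S(S(S(add(SZ, mul(Z, SSSZ)))))))
  →9  S(S(S(S(S(S(add(Z, mul(Z, SSSZ))))))))
  →10  S(S(S(S(S(S(mul(Z, SSSZ)))))))
  →11  S^6(Z)

Answer: YES — reaches normal form S^6(Z) in 11 ≤ 13 steps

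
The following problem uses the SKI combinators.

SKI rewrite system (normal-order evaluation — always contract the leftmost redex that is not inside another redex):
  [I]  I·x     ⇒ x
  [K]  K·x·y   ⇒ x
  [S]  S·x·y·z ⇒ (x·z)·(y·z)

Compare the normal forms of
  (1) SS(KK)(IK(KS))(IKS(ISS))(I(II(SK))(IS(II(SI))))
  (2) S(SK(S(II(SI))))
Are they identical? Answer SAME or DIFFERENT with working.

Term A:
  start: SS(KK)(IK(KS))(IKS(ISS))(I(II(SK))(IS(II(SI))))
  →1  S(IK(KS))(KK(IK(KS)))(IKS(ISS))(I(II(SK))(IS(II(SI))))
  →2  IK(KS)(IKS(ISS))(KK(IK(KS))(IKS(ISS)))(I(II(SK))(IS(II(SI))))
  →3  K(KS)(IKS(ISS))(KK(IK(KS))(IKS(ISS)))(I(II(SK))(IS(II(SI))))
  →4  KS(KK(IK(KS))(IKS(ISS)))(I(II(SK))(IS(II(SI))))
  →5  S(I(II(SK))(IS(II(SI))))
  →6  S(II(SK)(IS(II(SI))))
  →7  S(I(SK)(IS(II(SI))))
  →8  S(SK(IS(II(SI))))
  →9  S(SK(S(II(SI))))
  →10  S(SK(S(I(SI))))
  →11  S(SK(S(SI)))

Term B:
  start: S(SK(S(II(SI))))
  →1  S(SK(S(I(SI))))
  →2  S(SK(S(SI)))

Answer: SAME — A ⇓ S(SK(S(SI))), B ⇓ S(SK(S(SI)))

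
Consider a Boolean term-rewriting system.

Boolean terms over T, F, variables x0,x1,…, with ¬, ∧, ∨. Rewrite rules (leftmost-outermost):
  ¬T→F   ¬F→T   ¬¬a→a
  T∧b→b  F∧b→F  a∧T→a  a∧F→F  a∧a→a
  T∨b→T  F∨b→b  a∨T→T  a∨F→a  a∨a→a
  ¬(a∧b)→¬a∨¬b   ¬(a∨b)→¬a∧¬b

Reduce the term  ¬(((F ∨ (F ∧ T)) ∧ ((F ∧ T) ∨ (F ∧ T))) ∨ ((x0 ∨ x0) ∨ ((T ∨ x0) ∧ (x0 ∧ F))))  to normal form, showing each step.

Answer: normal form = ¬x0  (in 22 steps)

Reduction:
  start: ¬(((F ∨ (F ∧ T)) ∧ ((F ∧ T) ∨ (F ∧ T))) ∨ ((x0 ∨ x0) ∨ ((T ∨ x0) ∧ (x0 ∧ F))))
  →1  ¬((F ∨ (F ∧ T)) ∧ ((F ∧ T) ∨ (F ∧ T))) ∧ ¬((x0 ∨ x0) ∨ ((T ∨ x0) ∧ (x0 ∧ F)))
  →2  (¬(F ∨ (F ∧ T)) ∨ ¬((F ∧ T) ∨ (F ∧ T))) ∧ ¬((x0 ∨ x0) ∨ ((T ∨ x0) ∧ (x0 ∧ F)))
  →3  ((¬F ∧ ¬(F ∧ T)) ∨ ¬((F ∧ T) ∨ (F ∧ T))) ∧ ¬((x0 ∨ x0) ∨ ((T ∨ x0) ∧ (x0 ∧ F)))
  →4  ((T ∧ ¬(F ∧ T)) ∨ ¬((F ∧ T) ∨ (F ∧ T))) ∧ ¬((x0 ∨ x0) ∨ ((T ∨ x0) ∧ (x0 ∧ F)))
  →5  (¬(F ∧ T) ∨ ¬((F ∧ T) ∨ (F ∧ T))) ∧ ¬((x0 ∨ x0) ∨ ((T ∨ x0) ∧ (x0 ∧ F)))
  →6  ((¬F ∨ ¬T) ∨ ¬((F ∧ T) ∨ (F ∧ T))) ∧ ¬((x0 ∨ x0) ∨ ((T ∨ x0) ∧ (x0 ∧ F)))
  →7  ((T ∨ ¬T) ∨ ¬((F ∧ T) ∨ (F ∧ T))) ∧ ¬((x0 ∨ x0) ∨ ((T ∨ x0) ∧ (x0 ∧ F)))
  →8  (T ∨ ¬((F ∧ T) ∨ (F ∧ T))) ∧ ¬((x0 ∨ x0) ∨ ((T ∨ x0) ∧ (x0 ∧ F)))
  →9  T ∧ ¬((x0 ∨ x0) ∨ ((T ∨ x0) ∧ (x0 ∧ F)))
  →10  ¬((x0 ∨ x0) ∨ ((T ∨ x0) ∧ (x0 ∧ F)))
  →11  ¬(x0 ∨ x0) ∧ ¬((T ∨ x0) ∧ (x0 ∧ F))
  →12  (¬x0 ∧ ¬x0) ∧ ¬((T ∨ x0) ∧ (x0 ∧ F))
  →13  ¬x0 ∧ ¬((T ∨ x0) ∧ (x0 ∧ F))
  →14  ¬x0 ∧ (¬(T ∨ x0) ∨ ¬(x0 ∧ F))
  →15  ¬x0 ∧ ((¬T ∧ ¬x0) ∨ ¬(x0 ∧ F))
  →16  ¬x0 ∧ ((F ∧ ¬x0) ∨ ¬(x0 ∧ F))
  →17  ¬x0 ∧ (F ∨ ¬(x0 ∧ F))
  →18  ¬x0 ∧ ¬(x0 ∧ F)
  →19  ¬x0 ∧ (¬x0 ∨ ¬F)
  →20  ¬x0 ∧ (¬x0 ∨ T)
  →21  ¬x0 ∧ T
  →22  ¬x0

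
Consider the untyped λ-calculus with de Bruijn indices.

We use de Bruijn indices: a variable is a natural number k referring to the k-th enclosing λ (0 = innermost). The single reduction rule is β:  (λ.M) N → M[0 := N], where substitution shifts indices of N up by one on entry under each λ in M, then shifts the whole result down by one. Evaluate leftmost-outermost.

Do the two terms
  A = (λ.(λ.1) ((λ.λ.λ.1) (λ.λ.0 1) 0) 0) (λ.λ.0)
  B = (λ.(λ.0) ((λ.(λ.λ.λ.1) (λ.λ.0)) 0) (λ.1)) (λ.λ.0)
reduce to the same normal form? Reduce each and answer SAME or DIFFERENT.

Term A:
  start: (λ.(λ.1) ((λ.λ.λ.1) (λ.λ.0 1) 0) 0) (λ.λ.0)
  →1  (λ.λ.λ.0) ((λ.λ.λ.1) (λ.λ.0 1) (λ.λ.0)) (λ.λ.0)
  →2  (λ.λ.0) (λ.λ.0)
  →3  λ.0

Term B:
  start: (λ.(λ.0) ((λ.(λ.λ.λ.1) (λ.λ.0)) 0) (λ.1)) (λ.λ.0)
  →1  (λ.0) ((λ.(λ.λ.λ.1) (λ.λ.0)) (λ.λ.0)) (λ.λ.λ.0)
  →2  (λ.(λ.λ.λ.1) (λ.λ.0)) (λ.λ.0) (λ.λ.λ.0)
  →3  (λ.λ.λ.1) (λ.λ.0) (λ.λ.λ.0)
  →4  (λ.λ.1) (λ.λ.λ.0)
  →5  λ.λ.λ.λ.0

Answer: DIFFERENT — A ⇓ λ.0, B ⇓ λ.λ.λ.λ.0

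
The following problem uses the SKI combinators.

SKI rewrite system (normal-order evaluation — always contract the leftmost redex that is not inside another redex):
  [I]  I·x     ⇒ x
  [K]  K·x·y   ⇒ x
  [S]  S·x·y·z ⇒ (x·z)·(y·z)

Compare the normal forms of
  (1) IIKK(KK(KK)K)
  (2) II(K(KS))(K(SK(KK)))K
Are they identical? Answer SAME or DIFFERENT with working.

Answer: DIFFERENT — A ⇓ K, B ⇓ S

Working:
Term A:
  start: IIKK(KK(KK)K)
  [1] IKK(KK(KK)K)
  [2] KK(KK(KK)K)
  [3] K

Term B:
  start: II(K(KS))(K(SK(KK)))K
  [1] I(K(KS))(K(SK(KK)))K
  [2] K(KS)(K(SK(KK)))K
  [3] KSK
  [4] S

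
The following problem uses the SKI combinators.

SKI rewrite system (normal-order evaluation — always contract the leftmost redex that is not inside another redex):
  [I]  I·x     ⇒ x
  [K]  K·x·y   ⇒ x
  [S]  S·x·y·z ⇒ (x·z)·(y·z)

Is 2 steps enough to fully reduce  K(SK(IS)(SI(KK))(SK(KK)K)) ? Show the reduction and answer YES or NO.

  start: K(SK(IS)(SI(KK))(SK(KK)K))
  →1  K(K(SI(KK))(IS(SI(KK)))(SK(KK)K))
  →2  K(SI(KK)(SK(KK)K))

Answer: NO — after 2 steps the term is K(SI(KK)(SK(KK)K)), not yet normal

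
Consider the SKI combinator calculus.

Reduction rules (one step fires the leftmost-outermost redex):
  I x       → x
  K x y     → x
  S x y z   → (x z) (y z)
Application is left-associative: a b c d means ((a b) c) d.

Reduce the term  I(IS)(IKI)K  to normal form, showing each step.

  start: I(IS)(IKI)K
  [1] IS(IKI)K
  [2] S(IKI)K
  [3] S(KI)K

Answer: normal form = S(KI)K  (in 3 steps)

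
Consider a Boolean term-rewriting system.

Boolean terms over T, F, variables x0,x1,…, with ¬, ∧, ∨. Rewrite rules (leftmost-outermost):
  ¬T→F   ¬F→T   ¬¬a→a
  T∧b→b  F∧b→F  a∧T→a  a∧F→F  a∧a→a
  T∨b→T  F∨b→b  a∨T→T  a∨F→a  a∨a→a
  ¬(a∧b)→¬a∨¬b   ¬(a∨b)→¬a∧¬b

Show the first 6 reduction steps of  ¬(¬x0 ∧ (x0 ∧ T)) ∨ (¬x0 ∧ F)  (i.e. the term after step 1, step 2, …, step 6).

  start: ¬(¬x0 ∧ (x0 ∧ T)) ∨ (¬x0 ∧ F)
  [1] (¬¬x0 ∨ ¬(x0 ∧ T)) ∨ (¬x0 ∧ F)
  [2] (x0 ∨ ¬(x0 ∧ T)) ∨ (¬x0 ∧ F)
  [3] (x0 ∨ (¬x0 ∨ ¬T)) ∨ (¬x0 ∧ F)
  [4] (x0 ∨ (¬x0 ∨ F)) ∨ (¬x0 ∧ F)
  [5] (x0 ∨ ¬x0) ∨ (¬x0 ∧ F)
  [6] (x0 ∨ ¬x0) ∨ F

Answer: after 6 steps: (x0 ∨ ¬x0) ∨ F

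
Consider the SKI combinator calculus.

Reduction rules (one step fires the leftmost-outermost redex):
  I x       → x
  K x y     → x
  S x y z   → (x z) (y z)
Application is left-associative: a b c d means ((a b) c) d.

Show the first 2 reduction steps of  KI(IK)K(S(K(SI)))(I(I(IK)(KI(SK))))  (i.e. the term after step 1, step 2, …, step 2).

Answer: after 2 steps: K(S(K(SI)))(I(I(IK)(KI(SK))))

Working:
  start: KI(IK)K(S(K(SI)))(I(I(IK)(KI(SK))))
  →1  IK(S(K(SI)))(I(I(IK)(KI(SK))))
  →2  K(S(K(SI)))(I(I(IK)(KI(SK))))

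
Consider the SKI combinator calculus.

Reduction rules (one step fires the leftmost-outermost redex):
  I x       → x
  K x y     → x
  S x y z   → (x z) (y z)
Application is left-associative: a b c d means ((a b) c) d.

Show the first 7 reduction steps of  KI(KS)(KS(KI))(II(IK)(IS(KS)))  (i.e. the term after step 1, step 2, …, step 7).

  start: KI(KS)(KS(KI))(II(IK)(IS(KS)))
  [1] I(KS(KI))(II(IK)(IS(KS)))
  [2] KS(KI)(II(IK)(IS(KS)))
  [3] S(II(IK)(IS(KS)))
  [4] S(I(IK)(IS(KS)))
  [5] S(IK(IS(KS)))
  [6] S(K(IS(KS)))
  [7] S(K(S(KS)))

Answer: after 7 steps: S(K(S(KS)))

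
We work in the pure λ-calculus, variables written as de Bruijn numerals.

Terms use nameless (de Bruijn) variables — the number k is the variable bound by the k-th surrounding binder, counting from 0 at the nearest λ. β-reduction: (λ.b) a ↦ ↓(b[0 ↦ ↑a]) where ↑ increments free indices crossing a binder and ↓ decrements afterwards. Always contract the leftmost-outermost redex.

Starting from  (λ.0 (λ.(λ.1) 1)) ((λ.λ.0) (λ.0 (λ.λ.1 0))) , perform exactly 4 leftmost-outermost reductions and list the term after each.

  start: (λ.0 (λ.(λ.1) 1)) ((λ.λ.0) (λ.0 (λ.λ.1 0)))
  step 1: (λ.λ.0) (λ.0 (λ.λ.1 0)) (λ.(λ.1) ((λ.λ.0) (λ.0 (λ.λ.1 0))))
  step 2: (λ.0) (λ.(λ.1) ((λ.λ.0) (λ.0 (λ.λ.1 0))))
  step 3: λ.(λ.1) ((λ.λ.0) (λ.0 (λ.λ.1 0)))
  step 4: λ.0

Answer: after 4 steps: λ.0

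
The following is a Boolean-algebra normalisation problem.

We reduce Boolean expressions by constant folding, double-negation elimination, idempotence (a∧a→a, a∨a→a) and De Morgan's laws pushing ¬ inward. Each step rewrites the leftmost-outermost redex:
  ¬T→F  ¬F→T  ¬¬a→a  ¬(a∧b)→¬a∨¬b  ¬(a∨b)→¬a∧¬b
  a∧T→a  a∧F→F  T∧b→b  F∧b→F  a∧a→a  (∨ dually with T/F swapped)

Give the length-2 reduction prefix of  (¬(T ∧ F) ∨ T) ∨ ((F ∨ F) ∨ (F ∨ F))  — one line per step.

Answer: after 2 steps: T

Derivation:
  start: (¬(T ∧ F) ∨ T) ∨ ((F ∨ F) ∨ (F ∨ F))
  step 1: T ∨ ((F ∨ F) ∨ (F ∨ F))
  step 2: T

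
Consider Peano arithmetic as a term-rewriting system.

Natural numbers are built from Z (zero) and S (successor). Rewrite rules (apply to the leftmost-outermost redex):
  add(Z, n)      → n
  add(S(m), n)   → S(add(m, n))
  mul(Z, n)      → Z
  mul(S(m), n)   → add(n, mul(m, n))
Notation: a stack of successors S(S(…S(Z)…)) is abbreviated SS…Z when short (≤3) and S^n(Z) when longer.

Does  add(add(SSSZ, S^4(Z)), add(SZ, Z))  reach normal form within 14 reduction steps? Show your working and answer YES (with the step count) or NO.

Answer: YES — reaches normal form S^8(Z) in 14 ≤ 14 steps

Working:
  start: add(add(SSSZ, S^4(Z)), add(SZ, Z))
  [1] add(S(add(SSZ, S^4(Z))), add(SZ, Z))
  [2] S(add(add(SSZ, S^4(Z)), add(SZ, Z)))
  [3] S(add(S(add(SZ, S^4(Z))), add(SZ, Z)))
  [4] S(S(add(add(SZ, S^4(Z)), add(SZ, Z))))
  [5] S(S(add(S(add(Z, S^4(Z))), add(SZ, Z))))
  [6] S(S(S(add(add(Z, S^4(Z)), add(SZ, Z)))))
  [7] S(S(S(add(S^4(Z), add(SZ, Z)))))
  [8] S(S(S(S(add(SSSZ, add(SZ, Z))))))
  [9] S(S(S(S(S(add(SSZ, add(SZ, Z)))))))
  [10] S(S(S(S(S(S(add(SZ, add(SZ, Z))))))))
  [11] S(S(S(S(S(S(S(add(Z, add(SZ, Z)))))))))
  [12] S(S(S(S(S(S(S(add(SZ, Z))))))))
  [13] S(S(S(S(S(S(S(S(add(Z, Z)))))))))
  [14] S^8(Z)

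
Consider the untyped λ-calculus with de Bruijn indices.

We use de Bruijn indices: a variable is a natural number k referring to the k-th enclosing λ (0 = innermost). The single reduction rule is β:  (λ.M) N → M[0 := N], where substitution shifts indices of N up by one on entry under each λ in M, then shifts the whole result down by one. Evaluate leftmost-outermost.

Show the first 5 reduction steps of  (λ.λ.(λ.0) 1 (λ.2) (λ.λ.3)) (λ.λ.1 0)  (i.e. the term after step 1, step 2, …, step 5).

  start: (λ.λ.(λ.0) 1 (λ.2) (λ.λ.3)) (λ.λ.1 0)
  [1] λ.(λ.0) (λ.λ.1 0) (λ.λ.λ.1 0) (λ.λ.λ.λ.1 0)
  [2] λ.(λ.λ.1 0) (λ.λ.λ.1 0) (λ.λ.λ.λ.1 0)
  [3] λ.(λ.(λ.λ.λ.1 0) 0) (λ.λ.λ.λ.1 0)
  [4] λ.(λ.λ.λ.1 0) (λ.λ.λ.λ.1 0)
  [5] λ.λ.λ.1 0

Answer: after 5 steps: λ.λ.λ.1 0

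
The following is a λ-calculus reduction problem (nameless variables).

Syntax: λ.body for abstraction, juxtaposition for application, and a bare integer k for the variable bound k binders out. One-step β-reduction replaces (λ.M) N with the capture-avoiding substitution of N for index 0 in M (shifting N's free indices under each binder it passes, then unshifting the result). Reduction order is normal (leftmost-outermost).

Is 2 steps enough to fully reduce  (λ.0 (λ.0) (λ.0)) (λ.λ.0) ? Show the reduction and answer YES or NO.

  start: (λ.0 (λ.0) (λ.0)) (λ.λ.0)
  [1] (λ.λ.0) (λ.0) (λ.0)
  [2] (λ.0) (λ.0)

Answer: NO — after 2 steps the term is (λ.0) (λ.0), not yet normal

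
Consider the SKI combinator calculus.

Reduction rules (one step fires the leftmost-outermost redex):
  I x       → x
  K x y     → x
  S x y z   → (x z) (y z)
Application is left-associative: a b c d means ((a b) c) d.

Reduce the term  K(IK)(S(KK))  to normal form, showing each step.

Answer: normal form = K  (in 2 steps)

Reduction:
  start: K(IK)(S(KK))
  step 1: IK
  step 2: K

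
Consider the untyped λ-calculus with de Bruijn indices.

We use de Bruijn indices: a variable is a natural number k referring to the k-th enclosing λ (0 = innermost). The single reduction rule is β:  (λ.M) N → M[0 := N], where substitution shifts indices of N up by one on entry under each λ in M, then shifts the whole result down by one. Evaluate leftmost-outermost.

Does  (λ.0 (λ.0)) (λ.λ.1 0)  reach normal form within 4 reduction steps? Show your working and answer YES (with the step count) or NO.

Answer: YES — reaches normal form λ.0 in 3 ≤ 4 steps

Working:
  start: (λ.0 (λ.0)) (λ.λ.1 0)
  [1] (λ.λ.1 0) (λ.0)
  [2] λ.(λ.0) 0
  [3] λ.0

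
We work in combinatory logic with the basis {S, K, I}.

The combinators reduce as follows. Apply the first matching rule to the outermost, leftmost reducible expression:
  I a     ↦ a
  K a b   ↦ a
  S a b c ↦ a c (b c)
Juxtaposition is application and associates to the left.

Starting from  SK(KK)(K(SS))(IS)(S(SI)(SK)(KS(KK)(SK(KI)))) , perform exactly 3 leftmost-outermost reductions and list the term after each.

  start: SK(KK)(K(SS))(IS)(S(SI)(SK)(KS(KK)(SK(KI))))
  →1  K(K(SS))(KK(K(SS)))(IS)(S(SI)(SK)(KS(KK)(SK(KI))))
  →2  K(SS)(IS)(S(SI)(SK)(KS(KK)(SK(KI))))
  →3  SS(S(SI)(SK)(KS(KK)(SK(KI))))

Answer: after 3 steps: SS(S(SI)(SK)(KS(KK)(SK(KI))))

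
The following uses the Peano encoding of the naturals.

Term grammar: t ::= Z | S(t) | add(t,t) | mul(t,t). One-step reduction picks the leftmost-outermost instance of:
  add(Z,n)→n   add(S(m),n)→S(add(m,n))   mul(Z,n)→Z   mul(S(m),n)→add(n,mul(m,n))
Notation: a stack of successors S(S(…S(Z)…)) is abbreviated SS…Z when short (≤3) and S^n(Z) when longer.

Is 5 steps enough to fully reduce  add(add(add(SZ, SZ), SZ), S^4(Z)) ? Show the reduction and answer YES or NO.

  start: add(add(add(SZ, SZ), SZ), S^4(Z))
  step 1: add(add(S(add(Z, SZ)), SZ), S^4(Z))
  step 2: add(S(add(add(Z, SZ), SZ)), S^4(Z))
  step 3: S(add(add(add(Z, SZ), SZ), S^4(Z)))
  step 4: S(add(add(SZ, SZ), S^4(Z)))
  step 5: S(add(S(add(Z, SZ)), S^4(Z)))

Answer: NO — after 5 steps the term is S(add(S(add(Z, SZ)), S^4(Z))), not yet normal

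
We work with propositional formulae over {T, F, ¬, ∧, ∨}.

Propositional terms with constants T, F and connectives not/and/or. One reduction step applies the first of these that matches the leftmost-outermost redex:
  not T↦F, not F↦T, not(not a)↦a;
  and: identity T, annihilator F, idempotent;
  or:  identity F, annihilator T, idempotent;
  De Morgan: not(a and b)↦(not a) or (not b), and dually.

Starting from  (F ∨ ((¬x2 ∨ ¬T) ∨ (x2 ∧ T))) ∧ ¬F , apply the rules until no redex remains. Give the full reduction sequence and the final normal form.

  start: (F ∨ ((¬x2 ∨ ¬T) ∨ (x2 ∧ T))) ∧ ¬F
  →1  ((¬x2 ∨ ¬T) ∨ (x2 ∧ T)) ∧ ¬F
  →2  ((¬x2 ∨ F) ∨ (x2 ∧ T)) ∧ ¬F
  →3  (¬x2 ∨ (x2 ∧ T)) ∧ ¬F
  →4  (¬x2 ∨ x2) ∧ ¬F
  →5  (¬x2 ∨ x2) ∧ T
  →6  ¬x2 ∨ x2

Answer: normal form = ¬x2 ∨ x2  (in 6 steps)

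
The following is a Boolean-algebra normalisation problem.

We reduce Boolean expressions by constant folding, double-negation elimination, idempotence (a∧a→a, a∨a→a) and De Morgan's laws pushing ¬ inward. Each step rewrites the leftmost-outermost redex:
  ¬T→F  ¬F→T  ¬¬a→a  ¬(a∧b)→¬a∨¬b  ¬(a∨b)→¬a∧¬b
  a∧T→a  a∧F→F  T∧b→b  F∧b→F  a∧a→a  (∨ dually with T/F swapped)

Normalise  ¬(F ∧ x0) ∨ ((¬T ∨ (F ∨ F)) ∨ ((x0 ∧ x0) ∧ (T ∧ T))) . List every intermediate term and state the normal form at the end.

  start: ¬(F ∧ x0) ∨ ((¬T ∨ (F ∨ F)) ∨ ((x0 ∧ x0) ∧ (T ∧ T)))
  →1  (¬F ∨ ¬x0) ∨ ((¬T ∨ (F ∨ F)) ∨ ((x0 ∧ x0) ∧ (T ∧ T)))
  →2  (T ∨ ¬x0) ∨ ((¬T ∨ (F ∨ F)) ∨ ((x0 ∧ x0) ∧ (T ∧ T)))
  →3  T ∨ ((¬T ∨ (F ∨ F)) ∨ ((x0 ∧ x0) ∧ (T ∧ T)))
  →4  T

Answer: normal form = T  (in 4 steps)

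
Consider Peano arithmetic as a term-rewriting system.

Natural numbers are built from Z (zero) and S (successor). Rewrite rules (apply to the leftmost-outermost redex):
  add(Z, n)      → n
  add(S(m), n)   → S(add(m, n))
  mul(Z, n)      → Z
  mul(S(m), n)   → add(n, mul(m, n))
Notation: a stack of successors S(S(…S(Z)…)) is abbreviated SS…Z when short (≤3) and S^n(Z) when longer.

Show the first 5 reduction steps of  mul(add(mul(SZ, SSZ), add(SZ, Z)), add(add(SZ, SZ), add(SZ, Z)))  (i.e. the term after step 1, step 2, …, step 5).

Answer: after 5 steps: add(add(S(add(Z, SZ)), add(SZ, Z)), mul(add(add(SZ, mul(Z, SSZ)), add(SZ, Z)), add(add(SZ, SZ), add(SZ, Z))))

Derivation:
  start: mul(add(mul(SZ, SSZ), add(SZ, Z)), add(add(SZ, SZ), add(SZ, Z)))
  →1  mul(add(add(SSZ, mul(Z, SSZ)), add(SZ, Z)), add(add(SZ, SZ), add(SZ, Z)))
  →2  mul(add(S(add(SZ, mul(Z, SSZ))), add(SZ, Z)), add(add(SZ, SZ), add(SZ, Z)))
  →3  mul(S(add(add(SZ, mul(Z, SSZ)), add(SZ, Z))), add(add(SZ, SZ), add(SZ, Z)))
  →4  add(add(add(SZ, SZ), add(SZ, Z)), mul(add(add(SZ, mul(Z, SSZ)), add(SZ, Z)), add(add(SZ, SZ), add(SZ, Z))))
  →5  add(add(S(add(Z, SZ)), add(SZ, Z)), mul(add(add(SZ, mul(Z, SSZ)), add(SZ, Z)), add(add(SZ, SZ), add(SZ, Z))))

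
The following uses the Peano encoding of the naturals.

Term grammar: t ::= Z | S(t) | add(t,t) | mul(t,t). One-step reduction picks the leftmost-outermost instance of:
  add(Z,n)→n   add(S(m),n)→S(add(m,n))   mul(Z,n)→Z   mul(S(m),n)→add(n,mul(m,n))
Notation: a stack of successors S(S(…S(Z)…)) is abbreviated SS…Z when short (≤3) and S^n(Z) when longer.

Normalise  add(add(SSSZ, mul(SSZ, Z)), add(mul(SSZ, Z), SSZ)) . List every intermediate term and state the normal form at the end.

Answer: normal form = S^5(Z)  (in 19 steps)

Working:
  start: add(add(SSSZ, mul(SSZ, Z)), add(mul(SSZ, Z), SSZ))
  →1  add(S(add(SSZ, mul(SSZ, Z))), add(mul(SSZ, Z), SSZ))
  →2  S(add(add(SSZ, mul(SSZ, Z)), add(mul(SSZ, Z), SSZ)))
  →3  S(add(S(add(SZ, mul(SSZ, Z))), add(mul(SSZ, Z), SSZ)))
  →4  S(S(add(add(SZ, mul(SSZ, Z)), add(mul(SSZ, Z), SSZ))))
  →5  S(S(add(S(add(Z, mul(SSZ, Z))), add(mul(SSZ, Z), SSZ))))
  →6  S(S(S(add(add(Z, mul(SSZ, Z)), add(mul(SSZ, Z), SSZ)))))
  →7  S(S(S(add(mul(SSZ, Z), add(mul(SSZ, Z), SSZ)))))
  →8  S(S(S(add(add(Z, mul(SZ, Z)), add(mul(SSZ, Z), SSZ)))))
  →9  S(S(S(add(mul(SZ, Z), add(mul(SSZ, Z), SSZ)))))
  →10  S(S(S(add(add(Z, mul(Z, Z)), add(mul(SSZ, Z), SSZ)))))
  →11  S(S(S(add(mul(Z, Z), add(mul(SSZ, Z), SSZ)))))
  →12  S(S(S(add(Z, add(mul(SSZ, Z), SSZ)))))
  →13  S(S(S(add(mul(SSZ, Z), SSZ))))
  →14  S(S(S(add(add(Z, mul(SZ, Z)), SSZ))))
  →15  S(S(S(add(mul(SZ, Z), SSZ))))
  →16  S(S(S(add(add(Z, mul(Z, Z)), SSZ))))
  →17  S(S(S(add(mul(Z, Z), SSZ))))
  →18  S(S(S(add(Z, SSZ))))
  →19  S^5(Z)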